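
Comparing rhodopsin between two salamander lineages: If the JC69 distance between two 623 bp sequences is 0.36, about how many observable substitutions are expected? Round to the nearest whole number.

Invert JC69: p = (3/4)(1 − e^(−4d/3)) = 0.75 × (1 − e^(-0.48)) = 0.75 × (1 − 0.618783) = 0.285913.
Expected differing sites = pL ≈ 0.285913 × 623 = 178.123799 ≈ 178.

178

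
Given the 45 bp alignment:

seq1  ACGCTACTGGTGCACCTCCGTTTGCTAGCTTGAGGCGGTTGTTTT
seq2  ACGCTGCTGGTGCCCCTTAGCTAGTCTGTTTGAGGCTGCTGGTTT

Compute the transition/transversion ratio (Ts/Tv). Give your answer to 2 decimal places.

1.17

Transitions are A↔G and C↔T; transversions are all other mismatches.
Transitions: 7. Transversions: 6.
R = 7/6 = 1.166666… ≈ 1.17 (to 2 d.p.).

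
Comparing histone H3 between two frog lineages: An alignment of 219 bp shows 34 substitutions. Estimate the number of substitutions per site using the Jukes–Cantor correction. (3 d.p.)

p = 34/219 ≈ 0.155251.
d = −(3/4) ln(1 − 4p/3) = −0.75 ln(1 − 0.207001) = −0.75 ln(0.792999)
  = −0.75 × (-0.231933) = 0.173950 substitutions/site.

0.174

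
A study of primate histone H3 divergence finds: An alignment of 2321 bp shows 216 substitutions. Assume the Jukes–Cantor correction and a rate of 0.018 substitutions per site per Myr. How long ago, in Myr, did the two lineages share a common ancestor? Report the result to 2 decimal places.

p = 216/2321 ≈ 0.093063.
d = −(3/4) ln(1 − 4p/3) = −0.75 ln(1 − 0.124084) = −0.75 ln(0.875916)
  = −0.75 × (-0.132485) = 0.099364 substitutions/site.
Under a molecular clock d = 2μt, so t = d/(2μ) = 0.099364 / (2 × 0.018) = 2.76 Myr.

2.76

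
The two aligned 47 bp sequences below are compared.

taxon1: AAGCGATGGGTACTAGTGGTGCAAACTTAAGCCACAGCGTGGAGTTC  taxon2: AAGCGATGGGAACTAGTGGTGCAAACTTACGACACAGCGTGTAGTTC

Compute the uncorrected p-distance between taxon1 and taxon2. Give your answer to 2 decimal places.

0.09

The sequences differ at 4 of 47 positions (sites 11, 30, 32, 42).
p = 4/47 = 0.085106… ≈ 0.09 (to 2 d.p.).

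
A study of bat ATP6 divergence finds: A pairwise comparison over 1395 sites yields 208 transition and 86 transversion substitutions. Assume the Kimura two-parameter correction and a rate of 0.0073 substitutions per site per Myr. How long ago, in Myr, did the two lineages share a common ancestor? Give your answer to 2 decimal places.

17.53

P = 208/1395 ≈ 0.149104 and Q = 86/1395 ≈ 0.061649.
Under the Kimura two-parameter model, d = −½ ln(1 − 2P − Q) − ¼ ln(1 − 2Q).
1 − 2P − Q = 0.640143, giving −½ ln(0.640143) = 0.223032.
1 − 2Q = 0.876702, giving −¼ ln(0.876702) = 0.032897.
d = 0.223032 + 0.032897 = 0.255929.
Under a molecular clock d = 2μt, so t = d/(2μ) = 0.255929 / (2 × 0.0073) = 17.53 Myr.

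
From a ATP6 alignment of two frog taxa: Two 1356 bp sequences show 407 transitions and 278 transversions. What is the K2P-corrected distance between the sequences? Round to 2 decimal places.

0.95

P = 407/1356 ≈ 0.300147 and Q = 278/1356 ≈ 0.205015.
Under the Kimura two-parameter model, d = −½ ln(1 − 2P − Q) − ¼ ln(1 − 2Q).
1 − 2P − Q = 0.194691, giving −½ ln(0.194691) = 0.818171.
1 − 2Q = 0.58997, giving −¼ ln(0.58997) = 0.131921.
d = 0.818171 + 0.131921 = 0.950092.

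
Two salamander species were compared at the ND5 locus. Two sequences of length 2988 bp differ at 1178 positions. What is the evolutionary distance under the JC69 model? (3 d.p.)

0.559

p = 1178/2988 ≈ 0.394244.
d = −(3/4) ln(1 − 4p/3) = −0.75 ln(1 − 0.525659) = −0.75 ln(0.474341)
  = −0.75 × (-0.745829) = 0.559372 substitutions/site.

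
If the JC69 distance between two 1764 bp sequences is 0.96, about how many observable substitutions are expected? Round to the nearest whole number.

955

Invert JC69: p = (3/4)(1 − e^(−4d/3)) = 0.75 × (1 − e^(-1.28)) = 0.75 × (1 − 0.278037) = 0.541472.
Expected differing sites = pL ≈ 0.541472 × 1764 = 955.156608 ≈ 955.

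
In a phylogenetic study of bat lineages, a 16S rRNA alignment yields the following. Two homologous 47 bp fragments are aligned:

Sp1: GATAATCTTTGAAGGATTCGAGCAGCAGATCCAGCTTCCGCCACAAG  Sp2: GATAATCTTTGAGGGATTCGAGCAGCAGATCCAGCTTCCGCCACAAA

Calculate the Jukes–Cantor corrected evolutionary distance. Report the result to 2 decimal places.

0.04

The sequences differ at 2 of 47 sites (13, 47), so p = 2/47 ≈ 0.042553.
d = −(3/4) ln(1 − 4p/3) = −0.75 ln(1 − 0.056737) = −0.75 ln(0.943263)
  = −0.75 × (-0.058410) = 0.043808 substitutions/site.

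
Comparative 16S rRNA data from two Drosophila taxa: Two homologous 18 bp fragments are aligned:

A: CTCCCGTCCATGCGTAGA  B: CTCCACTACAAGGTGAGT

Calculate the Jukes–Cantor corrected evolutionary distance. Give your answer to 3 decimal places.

0.673

The sequences differ at 8 of 18 sites (5, 6, 8, 11, 13, 14, 15, 18), so p = 8/18 ≈ 0.444444.
d = −(3/4) ln(1 − 4p/3) = −0.75 ln(1 − 0.592592) = −0.75 ln(0.407408)
  = −0.75 × (-0.897940) = 0.673455 substitutions/site.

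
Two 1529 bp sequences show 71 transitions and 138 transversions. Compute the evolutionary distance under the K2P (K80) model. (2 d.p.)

0.15

P = 71/1529 ≈ 0.046436 and Q = 138/1529 ≈ 0.090255.
Under the Kimura two-parameter model, d = −½ ln(1 − 2P − Q) − ¼ ln(1 − 2Q).
1 − 2P − Q = 0.816873, giving −½ ln(0.816873) = 0.101136.
1 − 2Q = 0.81949, giving −¼ ln(0.81949) = 0.049768.
d = 0.101136 + 0.049768 = 0.150904.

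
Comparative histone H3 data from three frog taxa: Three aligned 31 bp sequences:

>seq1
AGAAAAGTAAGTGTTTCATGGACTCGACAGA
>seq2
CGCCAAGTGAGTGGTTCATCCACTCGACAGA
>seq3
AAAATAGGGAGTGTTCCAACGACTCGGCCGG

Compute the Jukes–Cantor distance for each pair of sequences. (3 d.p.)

seq1–seq2: 7/31 sites differ → p ≈ 0.225806, d = −0.75 ln(1 − 0.301075) = 0.268659 ≈ 0.269.
seq1–seq3: 10/31 sites differ → p ≈ 0.322581, d = −0.75 ln(1 − 0.430108) = 0.421731 ≈ 0.422.
seq2–seq3: 13/31 sites differ → p ≈ 0.419355, d = −0.75 ln(1 − 0.55914) = 0.614271 ≈ 0.614.

d(seq1,seq2) = 0.269, d(seq1,seq3) = 0.422, d(seq2,seq3) = 0.614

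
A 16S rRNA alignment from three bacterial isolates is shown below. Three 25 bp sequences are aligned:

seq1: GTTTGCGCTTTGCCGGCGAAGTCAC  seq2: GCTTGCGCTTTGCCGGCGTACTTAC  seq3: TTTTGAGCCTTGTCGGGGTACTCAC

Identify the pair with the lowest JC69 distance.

seq1–seq2: 4/25 differ, p = 0.160, d = 0.180.
seq1–seq3: 7/25 differ, p = 0.280, d = 0.351.
seq2–seq3: 7/25 differ, p = 0.280, d = 0.351.
The smallest distance is between seq1 and seq2.

seq1 and seq2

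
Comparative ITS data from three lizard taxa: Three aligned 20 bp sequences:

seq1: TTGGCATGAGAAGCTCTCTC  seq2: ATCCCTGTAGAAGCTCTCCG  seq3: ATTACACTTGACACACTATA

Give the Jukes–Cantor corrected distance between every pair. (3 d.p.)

d(seq1,seq2) = 0.572, d(seq1,seq3) = 0.991, d(seq2,seq3) = 0.991

seq1–seq2: 8/20 sites differ → p = 0.4, d = −0.75 ln(1 − 0.533333) = 0.571605 ≈ 0.572.
seq1–seq3: 11/20 sites differ → p = 0.55, d = −0.75 ln(1 − 0.733333) = 0.991316 ≈ 0.991.
seq2–seq3: 11/20 sites differ → p = 0.55, d = −0.75 ln(1 − 0.733333) = 0.991316 ≈ 0.991.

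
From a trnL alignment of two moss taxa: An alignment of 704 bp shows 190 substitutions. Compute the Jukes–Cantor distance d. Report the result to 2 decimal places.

p = 190/704 ≈ 0.269886.
d = −(3/4) ln(1 − 4p/3) = −0.75 ln(1 − 0.359848) = −0.75 ln(0.640152)
  = −0.75 × (-0.446050) = 0.334538 substitutions/site.

0.33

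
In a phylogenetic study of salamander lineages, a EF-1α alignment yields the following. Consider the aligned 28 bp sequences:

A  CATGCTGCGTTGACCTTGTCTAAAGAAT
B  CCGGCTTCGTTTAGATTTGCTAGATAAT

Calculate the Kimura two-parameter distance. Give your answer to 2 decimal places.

Of 28 sites, 1 differences are transitions and 9 are transversions, so P = 1/28 ≈ 0.035714 and Q = 9/28 ≈ 0.321429.
Under the Kimura two-parameter model, d = −½ ln(1 − 2P − Q) − ¼ ln(1 − 2Q).
1 − 2P − Q = 0.607143, giving −½ ln(0.607143) = 0.249495.
1 − 2Q = 0.357142, giving −¼ ln(0.357142) = 0.257405.
d = 0.249495 + 0.257405 = 0.506900.

0.51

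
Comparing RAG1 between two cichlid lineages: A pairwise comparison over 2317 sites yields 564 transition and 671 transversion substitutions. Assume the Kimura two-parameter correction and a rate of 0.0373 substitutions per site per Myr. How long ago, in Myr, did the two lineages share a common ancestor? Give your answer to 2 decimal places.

P = 564/2317 ≈ 0.243418 and Q = 671/2317 ≈ 0.289599.
Under the Kimura two-parameter model, d = −½ ln(1 − 2P − Q) − ¼ ln(1 − 2Q).
1 − 2P − Q = 0.223565, giving −½ ln(0.223565) = 0.749027.
1 − 2Q = 0.420802, giving −¼ ln(0.420802) = 0.216398.
d = 0.749027 + 0.216398 = 0.965425.
Under a molecular clock d = 2μt, so t = d/(2μ) = 0.965425 / (2 × 0.0373) = 12.94 Myr.

12.94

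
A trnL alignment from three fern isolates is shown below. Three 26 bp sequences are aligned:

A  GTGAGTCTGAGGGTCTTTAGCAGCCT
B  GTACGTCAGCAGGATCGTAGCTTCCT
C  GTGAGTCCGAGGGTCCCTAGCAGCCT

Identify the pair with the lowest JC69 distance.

A and C

A–B: 11/26 differ, p = 0.423, d = 0.623.
A–C: 3/26 differ, p = 0.115, d = 0.125.
B–C: 10/26 differ, p = 0.385, d = 0.539.
The smallest distance is between A and C.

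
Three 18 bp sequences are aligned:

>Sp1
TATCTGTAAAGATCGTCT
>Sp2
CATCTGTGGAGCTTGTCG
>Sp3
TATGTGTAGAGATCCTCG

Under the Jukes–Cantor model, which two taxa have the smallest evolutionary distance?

Sp1 and Sp3

Sp1–Sp2: 6/18 differ, p = 0.333, d = 0.441.
Sp1–Sp3: 4/18 differ, p = 0.222, d = 0.264.
Sp2–Sp3: 6/18 differ, p = 0.333, d = 0.441.
The smallest distance is between Sp1 and Sp3.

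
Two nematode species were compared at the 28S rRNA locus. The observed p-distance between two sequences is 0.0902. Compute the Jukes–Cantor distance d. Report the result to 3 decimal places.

0.096

d = −(3/4) ln(1 − 4p/3) = −0.75 ln(1 − 0.120267) = −0.75 ln(0.879733)
  = −0.75 × (-0.128137) = 0.096103 substitutions/site.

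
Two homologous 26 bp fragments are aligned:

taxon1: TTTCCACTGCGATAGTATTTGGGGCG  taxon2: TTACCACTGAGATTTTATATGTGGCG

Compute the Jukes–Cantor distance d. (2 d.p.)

The sequences differ at 6 of 26 sites (3, 10, 14, 15, 19, 22), so p = 6/26 ≈ 0.230769.
d = −(3/4) ln(1 − 4p/3) = −0.75 ln(1 − 0.307692) = −0.75 ln(0.692308)
  = −0.75 × (-0.367724) = 0.275793 substitutions/site.

0.28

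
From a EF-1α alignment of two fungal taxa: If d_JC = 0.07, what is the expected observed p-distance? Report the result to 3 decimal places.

p = (3/4)(1 − e^(−4d/3)) = 0.75 × (1 − e^(-0.093333)) = 0.75 × (1 − 0.910890) = 0.066833.

0.067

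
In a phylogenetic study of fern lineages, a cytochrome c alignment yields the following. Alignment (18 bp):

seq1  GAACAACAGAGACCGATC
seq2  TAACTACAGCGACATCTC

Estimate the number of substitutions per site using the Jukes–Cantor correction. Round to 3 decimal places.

The sequences differ at 6 of 18 sites (1, 5, 10, 14, 15, 16), so p = 6/18 ≈ 0.333333.
d = −(3/4) ln(1 − 4p/3) = −0.75 ln(1 − 0.444444) = −0.75 ln(0.555556)
  = −0.75 × (-0.587786) = 0.440840 substitutions/site.

0.441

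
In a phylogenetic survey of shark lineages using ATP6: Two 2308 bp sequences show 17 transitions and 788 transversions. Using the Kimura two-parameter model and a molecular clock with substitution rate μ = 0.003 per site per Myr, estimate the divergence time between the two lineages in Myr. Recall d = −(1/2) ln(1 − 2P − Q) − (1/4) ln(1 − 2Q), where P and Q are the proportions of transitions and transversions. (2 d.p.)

P = 17/2308 ≈ 0.007366 and Q = 788/2308 ≈ 0.341421.
Under the Kimura two-parameter model, d = −½ ln(1 − 2P − Q) − ¼ ln(1 − 2Q).
1 − 2P − Q = 0.643847, giving −½ ln(0.643847) = 0.220147.
1 − 2Q = 0.317158, giving −¼ ln(0.317158) = 0.287089.
d = 0.220147 + 0.287089 = 0.507236.
Under a molecular clock d = 2μt, so t = d/(2μ) = 0.507236 / (2 × 0.003) = 84.54 Myr.

84.54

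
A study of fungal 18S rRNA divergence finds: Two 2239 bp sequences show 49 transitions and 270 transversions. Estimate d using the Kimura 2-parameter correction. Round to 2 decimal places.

P = 49/2239 ≈ 0.021885 and Q = 270/2239 ≈ 0.12059.
Under the Kimura two-parameter model, d = −½ ln(1 − 2P − Q) − ¼ ln(1 − 2Q).
1 − 2P − Q = 0.83564, giving −½ ln(0.83564) = 0.089779.
1 − 2Q = 0.75882, giving −¼ ln(0.75882) = 0.068998.
d = 0.089779 + 0.068998 = 0.158777.

0.16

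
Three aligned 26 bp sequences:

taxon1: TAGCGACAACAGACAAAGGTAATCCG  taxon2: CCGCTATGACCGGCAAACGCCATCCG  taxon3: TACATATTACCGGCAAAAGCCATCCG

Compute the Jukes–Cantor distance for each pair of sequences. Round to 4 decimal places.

d(taxon1,taxon2) = 0.5393, d(taxon1,taxon3) = 0.5393, d(taxon2,taxon3) = 0.2758

taxon1–taxon2: 10/26 sites differ → p ≈ 0.384615, d = −0.75 ln(1 − 0.51282) = 0.539341 ≈ 0.5393.
taxon1–taxon3: 10/26 sites differ → p ≈ 0.384615, d = −0.75 ln(1 − 0.51282) = 0.539341 ≈ 0.5393.
taxon2–taxon3: 6/26 sites differ → p ≈ 0.230769, d = −0.75 ln(1 − 0.307692) = 0.275793 ≈ 0.2758.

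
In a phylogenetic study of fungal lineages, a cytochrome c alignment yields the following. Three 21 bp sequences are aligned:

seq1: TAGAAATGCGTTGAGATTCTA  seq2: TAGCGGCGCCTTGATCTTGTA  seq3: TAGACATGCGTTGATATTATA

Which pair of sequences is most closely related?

seq1–seq2: 8/21 differ, p = 0.381, d = 0.532.
seq1–seq3: 3/21 differ, p = 0.143, d = 0.158.
seq2–seq3: 7/21 differ, p = 0.333, d = 0.441.
The smallest distance is between seq1 and seq3.

seq1 and seq3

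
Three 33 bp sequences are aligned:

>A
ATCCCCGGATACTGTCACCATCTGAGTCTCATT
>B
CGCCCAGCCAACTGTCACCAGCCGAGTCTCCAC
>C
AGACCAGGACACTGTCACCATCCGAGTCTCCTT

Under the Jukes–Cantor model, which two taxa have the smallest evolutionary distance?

A–B: 11/33 differ, p = 0.333, d = 0.441.
A–C: 6/33 differ, p = 0.182, d = 0.208.
B–C: 8/33 differ, p = 0.242, d = 0.293.
The smallest distance is between A and C.

A and C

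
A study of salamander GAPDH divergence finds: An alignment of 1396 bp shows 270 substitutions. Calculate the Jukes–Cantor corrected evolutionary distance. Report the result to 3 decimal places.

0.224

p = 270/1396 ≈ 0.19341.
d = −(3/4) ln(1 − 4p/3) = −0.75 ln(1 − 0.25788) = −0.75 ln(0.74212)
  = −0.75 × (-0.298244) = 0.223683 substitutions/site.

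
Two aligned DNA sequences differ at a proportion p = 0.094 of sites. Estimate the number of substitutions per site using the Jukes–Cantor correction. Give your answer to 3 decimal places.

0.100

d = −(3/4) ln(1 − 4p/3) = −0.75 ln(1 − 0.125333) = −0.75 ln(0.874667)
  = −0.75 × (-0.133912) = 0.100434 substitutions/site.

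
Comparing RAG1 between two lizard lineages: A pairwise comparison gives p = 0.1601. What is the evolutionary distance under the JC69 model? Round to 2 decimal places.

0.18

d = −(3/4) ln(1 − 4p/3) = −0.75 ln(1 − 0.213467) = −0.75 ln(0.786533)
  = −0.75 × (-0.240121) = 0.180091 substitutions/site.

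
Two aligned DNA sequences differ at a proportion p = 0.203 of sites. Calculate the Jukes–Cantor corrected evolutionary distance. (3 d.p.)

0.237

d = −(3/4) ln(1 − 4p/3) = −0.75 ln(1 − 0.270667) = −0.75 ln(0.729333)
  = −0.75 × (-0.315625) = 0.236719 substitutions/site.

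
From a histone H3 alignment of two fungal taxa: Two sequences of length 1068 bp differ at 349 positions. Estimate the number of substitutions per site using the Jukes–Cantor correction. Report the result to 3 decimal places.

0.429

p = 349/1068 ≈ 0.326779.
d = −(3/4) ln(1 − 4p/3) = −0.75 ln(1 − 0.435705) = −0.75 ln(0.564295)
  = −0.75 × (-0.572178) = 0.429134 substitutions/site.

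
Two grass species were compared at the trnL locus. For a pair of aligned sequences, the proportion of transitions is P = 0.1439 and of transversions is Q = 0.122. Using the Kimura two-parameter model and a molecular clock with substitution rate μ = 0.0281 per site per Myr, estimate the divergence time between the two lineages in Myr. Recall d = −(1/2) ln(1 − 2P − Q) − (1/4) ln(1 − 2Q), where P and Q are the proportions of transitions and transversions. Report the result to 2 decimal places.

Under the Kimura two-parameter model, d = −½ ln(1 − 2P − Q) − ¼ ln(1 − 2Q).
1 − 2P − Q = 0.5902, giving −½ ln(0.5902) = 0.263647.
1 − 2Q = 0.756, giving −¼ ln(0.756) = 0.069928.
d = 0.263647 + 0.069928 = 0.333575.
Under a molecular clock d = 2μt, so t = d/(2μ) = 0.333575 / (2 × 0.0281) = 5.94 Myr.

5.94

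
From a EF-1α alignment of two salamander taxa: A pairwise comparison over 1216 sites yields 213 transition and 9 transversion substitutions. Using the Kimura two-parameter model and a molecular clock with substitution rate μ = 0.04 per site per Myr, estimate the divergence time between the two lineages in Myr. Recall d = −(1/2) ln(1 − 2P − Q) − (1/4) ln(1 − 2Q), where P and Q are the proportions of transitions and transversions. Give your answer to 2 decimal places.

P = 213/1216 ≈ 0.175164 and Q = 9/1216 ≈ 0.007401.
Under the Kimura two-parameter model, d = −½ ln(1 − 2P − Q) − ¼ ln(1 − 2Q).
1 − 2P − Q = 0.642271, giving −½ ln(0.642271) = 0.221372.
1 − 2Q = 0.985198, giving −¼ ln(0.985198) = 0.003728.
d = 0.221372 + 0.003728 = 0.225100.
Under a molecular clock d = 2μt, so t = d/(2μ) = 0.225100 / (2 × 0.04) = 2.81 Myr.

2.81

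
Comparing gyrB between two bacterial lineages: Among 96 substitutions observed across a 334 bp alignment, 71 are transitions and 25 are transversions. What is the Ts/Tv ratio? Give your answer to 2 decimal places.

R = 71/25 = 2.84.

2.84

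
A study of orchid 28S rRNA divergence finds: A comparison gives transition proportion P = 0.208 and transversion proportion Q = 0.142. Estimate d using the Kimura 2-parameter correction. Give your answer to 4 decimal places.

Under the Kimura two-parameter model, d = −½ ln(1 − 2P − Q) − ¼ ln(1 − 2Q).
1 − 2P − Q = 0.442, giving −½ ln(0.442) = 0.408223.
1 − 2Q = 0.716, giving −¼ ln(0.716) = 0.083519.
d = 0.408223 + 0.083519 = 0.491742.

0.4917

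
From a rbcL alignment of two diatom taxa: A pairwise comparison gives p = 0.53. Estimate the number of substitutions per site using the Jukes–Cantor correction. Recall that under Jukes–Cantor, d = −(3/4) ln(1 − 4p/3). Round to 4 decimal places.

d = −(3/4) ln(1 − 4p/3) = −0.75 ln(1 − 0.706667) = −0.75 ln(0.293333)
  = −0.75 × (-1.226447) = 0.919835 substitutions/site.

0.9198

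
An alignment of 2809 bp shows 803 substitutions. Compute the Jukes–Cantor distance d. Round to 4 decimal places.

p = 803/2809 ≈ 0.285867.
d = −(3/4) ln(1 − 4p/3) = −0.75 ln(1 − 0.381156) = −0.75 ln(0.618844)
  = −0.75 × (-0.479902) = 0.359927 substitutions/site.

0.3599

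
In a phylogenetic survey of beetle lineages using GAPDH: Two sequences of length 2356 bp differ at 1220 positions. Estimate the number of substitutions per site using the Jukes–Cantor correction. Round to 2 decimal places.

0.88

p = 1220/2356 ≈ 0.517827.
d = −(3/4) ln(1 − 4p/3) = −0.75 ln(1 − 0.690436) = −0.75 ln(0.309564)
  = −0.75 × (-1.172590) = 0.879443 substitutions/site.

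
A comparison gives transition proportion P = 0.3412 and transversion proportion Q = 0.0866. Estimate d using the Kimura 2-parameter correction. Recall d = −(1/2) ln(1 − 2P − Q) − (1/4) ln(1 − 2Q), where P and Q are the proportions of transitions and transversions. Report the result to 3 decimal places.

Under the Kimura two-parameter model, d = −½ ln(1 − 2P − Q) − ¼ ln(1 − 2Q).
1 − 2P − Q = 0.231, giving −½ ln(0.231) = 0.732669.
1 − 2Q = 0.8268, giving −¼ ln(0.8268) = 0.047548.
d = 0.732669 + 0.047548 = 0.780217.

0.780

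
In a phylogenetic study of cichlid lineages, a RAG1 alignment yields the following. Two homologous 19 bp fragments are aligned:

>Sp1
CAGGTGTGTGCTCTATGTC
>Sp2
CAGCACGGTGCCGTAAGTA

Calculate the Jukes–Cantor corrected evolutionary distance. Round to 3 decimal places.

The sequences differ at 8 of 19 sites (4, 5, 6, 7, 12, 13, 16, 19), so p = 8/19 ≈ 0.421053.
d = −(3/4) ln(1 − 4p/3) = −0.75 ln(1 − 0.561404) = −0.75 ln(0.438596)
  = −0.75 × (-0.824177) = 0.618133 substitutions/site.

0.618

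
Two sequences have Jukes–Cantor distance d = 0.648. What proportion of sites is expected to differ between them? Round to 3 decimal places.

p = (3/4)(1 − e^(−4d/3)) = 0.75 × (1 − e^(-0.864)) = 0.75 × (1 − 0.421473) = 0.433895.

0.434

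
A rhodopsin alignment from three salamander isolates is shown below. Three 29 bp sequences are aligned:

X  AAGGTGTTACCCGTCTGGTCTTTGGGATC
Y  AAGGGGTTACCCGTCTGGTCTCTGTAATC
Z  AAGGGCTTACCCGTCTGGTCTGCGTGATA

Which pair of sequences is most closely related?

X and Y

X–Y: 4/29 differ, p = 0.138, d = 0.152.
X–Z: 6/29 differ, p = 0.207, d = 0.242.
Y–Z: 5/29 differ, p = 0.172, d = 0.196.
The smallest distance is between X and Y.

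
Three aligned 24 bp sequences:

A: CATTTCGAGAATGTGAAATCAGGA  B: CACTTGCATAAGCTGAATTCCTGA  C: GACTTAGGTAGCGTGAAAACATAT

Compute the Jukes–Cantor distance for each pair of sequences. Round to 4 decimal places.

A–B: 9/24 sites differ → p = 0.375, d = −0.75 ln(1 − 0.5) = 0.519860 ≈ 0.5199.
A–C: 11/24 sites differ → p ≈ 0.458333, d = −0.75 ln(1 − 0.611111) = 0.708346 ≈ 0.7083.
B–C: 12/24 sites differ → p = 0.5, d = −0.75 ln(1 − 0.666667) = 0.823960 ≈ 0.8240.

d(A,B) = 0.5199, d(A,C) = 0.7083, d(B,C) = 0.8240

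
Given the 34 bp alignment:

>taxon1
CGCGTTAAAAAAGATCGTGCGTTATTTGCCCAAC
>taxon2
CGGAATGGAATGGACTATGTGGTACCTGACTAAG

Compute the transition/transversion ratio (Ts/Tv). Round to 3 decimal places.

Transitions are A↔G and C↔T; transversions are all other mismatches.
Transitions: 11. Transversions: 6.
R = 11/6 = 1.833333… ≈ 1.833 (to 3 d.p.).

1.833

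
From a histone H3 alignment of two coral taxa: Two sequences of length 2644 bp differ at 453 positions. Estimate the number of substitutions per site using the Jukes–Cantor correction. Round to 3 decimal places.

0.195

p = 453/2644 ≈ 0.171331.
d = −(3/4) ln(1 − 4p/3) = −0.75 ln(1 − 0.228441) = −0.75 ln(0.771559)
  = −0.75 × (-0.259342) = 0.194507 substitutions/site.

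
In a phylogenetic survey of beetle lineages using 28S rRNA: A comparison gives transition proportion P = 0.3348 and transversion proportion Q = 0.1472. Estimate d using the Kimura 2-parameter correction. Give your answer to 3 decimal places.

Under the Kimura two-parameter model, d = −½ ln(1 − 2P − Q) − ¼ ln(1 − 2Q).
1 − 2P − Q = 0.1832, giving −½ ln(0.1832) = 0.848588.
1 − 2Q = 0.7056, giving −¼ ln(0.7056) = 0.087177.
d = 0.848588 + 0.087177 = 0.935765.

0.936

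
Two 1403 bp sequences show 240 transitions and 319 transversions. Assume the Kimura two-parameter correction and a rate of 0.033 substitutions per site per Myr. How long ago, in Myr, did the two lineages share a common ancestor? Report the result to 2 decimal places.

8.68

P = 240/1403 ≈ 0.171062 and Q = 319/1403 ≈ 0.22737.
Under the Kimura two-parameter model, d = −½ ln(1 − 2P − Q) − ¼ ln(1 − 2Q).
1 − 2P − Q = 0.430506, giving −½ ln(0.430506) = 0.421397.
1 − 2Q = 0.54526, giving −¼ ln(0.54526) = 0.151623.
d = 0.421397 + 0.151623 = 0.573020.
Under a molecular clock d = 2μt, so t = d/(2μ) = 0.573020 / (2 × 0.033) = 8.68 Myr.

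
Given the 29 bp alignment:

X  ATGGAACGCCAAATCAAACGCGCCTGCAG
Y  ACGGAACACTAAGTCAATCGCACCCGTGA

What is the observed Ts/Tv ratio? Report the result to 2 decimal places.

9.00

Transitions are A↔G and C↔T; transversions are all other mismatches.
Transitions: 9. Transversions: 1.
R = 9/1 = 9.00.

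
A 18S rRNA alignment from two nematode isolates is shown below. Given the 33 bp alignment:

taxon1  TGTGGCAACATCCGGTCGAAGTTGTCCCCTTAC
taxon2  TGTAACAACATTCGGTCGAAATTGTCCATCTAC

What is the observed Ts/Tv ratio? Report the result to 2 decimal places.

Transitions are A↔G and C↔T; transversions are all other mismatches.
Transitions: 6. Transversions: 1.
R = 6/1 = 6.00.

6.00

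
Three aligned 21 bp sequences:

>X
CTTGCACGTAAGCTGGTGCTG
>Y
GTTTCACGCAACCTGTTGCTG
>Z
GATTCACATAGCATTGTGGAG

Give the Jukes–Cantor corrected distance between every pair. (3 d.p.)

X–Y: 5/21 sites differ → p ≈ 0.238095, d = −0.75 ln(1 − 0.31746) = 0.286451 ≈ 0.286.
X–Z: 10/21 sites differ → p ≈ 0.47619, d = −0.75 ln(1 − 0.63492) = 0.755729 ≈ 0.756.
Y–Z: 9/21 sites differ → p ≈ 0.428571, d = −0.75 ln(1 − 0.571428) = 0.635472 ≈ 0.635.

d(X,Y) = 0.286, d(X,Z) = 0.756, d(Y,Z) = 0.635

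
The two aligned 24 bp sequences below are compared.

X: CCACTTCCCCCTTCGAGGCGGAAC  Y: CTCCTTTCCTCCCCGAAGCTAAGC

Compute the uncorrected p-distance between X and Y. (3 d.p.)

The sequences differ at 10 of 24 positions (sites 2, 3, 7, 10, 12, 13, 17, 20, 21, 23).
p = 10/24 = 0.416666… ≈ 0.417 (to 3 d.p.).

0.417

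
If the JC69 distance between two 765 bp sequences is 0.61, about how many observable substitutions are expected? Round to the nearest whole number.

Invert JC69: p = (3/4)(1 − e^(−4d/3)) = 0.75 × (1 − e^(-0.813333)) = 0.75 × (1 − 0.443378) = 0.417467.
Expected differing sites = pL ≈ 0.417467 × 765 = 319.362255 ≈ 319.

319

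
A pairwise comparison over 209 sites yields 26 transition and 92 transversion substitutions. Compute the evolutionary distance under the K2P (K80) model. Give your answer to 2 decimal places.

1.11

P = 26/209 ≈ 0.124402 and Q = 92/209 ≈ 0.440191.
Under the Kimura two-parameter model, d = −½ ln(1 − 2P − Q) − ¼ ln(1 − 2Q).
1 − 2P − Q = 0.311005, giving −½ ln(0.311005) = 0.583973.
1 − 2Q = 0.119618, giving −¼ ln(0.119618) = 0.530863.
d = 0.583973 + 0.530863 = 1.114836.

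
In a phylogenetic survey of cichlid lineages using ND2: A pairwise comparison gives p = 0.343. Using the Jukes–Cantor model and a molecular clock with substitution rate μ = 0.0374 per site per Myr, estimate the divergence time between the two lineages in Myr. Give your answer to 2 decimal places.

6.13

d = −(3/4) ln(1 − 4p/3) = −0.75 ln(1 − 0.457333) = −0.75 ln(0.542667)
  = −0.75 × (-0.611259) = 0.458444 substitutions/site.
Under a molecular clock d = 2μt, so t = d/(2μ) = 0.458444 / (2 × 0.0374) = 6.13 Myr.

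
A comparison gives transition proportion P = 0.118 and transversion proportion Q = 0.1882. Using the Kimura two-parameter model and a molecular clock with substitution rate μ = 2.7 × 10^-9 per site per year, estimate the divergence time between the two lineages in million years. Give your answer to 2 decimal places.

72.97

Under the Kimura two-parameter model, d = −½ ln(1 − 2P − Q) − ¼ ln(1 − 2Q).
1 − 2P − Q = 0.5758, giving −½ ln(0.5758) = 0.275997.
1 − 2Q = 0.6236, giving −¼ ln(0.6236) = 0.118062.
d = 0.275997 + 0.118062 = 0.394059.
Under a molecular clock d = 2μt, so t = d/(2μ) = 0.394059 / (2 × 2.7 × 10^-9) = 72.97 million years.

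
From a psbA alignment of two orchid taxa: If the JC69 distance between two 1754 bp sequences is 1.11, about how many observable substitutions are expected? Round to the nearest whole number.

Invert JC69: p = (3/4)(1 − e^(−4d/3)) = 0.75 × (1 − e^(-1.48)) = 0.75 × (1 − 0.227638) = 0.579272.
Expected differing sites = pL ≈ 0.579272 × 1754 = 1016.043088 ≈ 1016.

1016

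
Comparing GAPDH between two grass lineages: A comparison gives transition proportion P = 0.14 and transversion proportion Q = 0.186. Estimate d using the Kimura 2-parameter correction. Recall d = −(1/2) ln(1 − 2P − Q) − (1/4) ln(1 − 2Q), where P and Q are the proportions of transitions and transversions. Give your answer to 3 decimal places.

Under the Kimura two-parameter model, d = −½ ln(1 − 2P − Q) − ¼ ln(1 − 2Q).
1 − 2P − Q = 0.534, giving −½ ln(0.534) = 0.313680.
1 − 2Q = 0.628, giving −¼ ln(0.628) = 0.116304.
d = 0.313680 + 0.116304 = 0.429984.

0.430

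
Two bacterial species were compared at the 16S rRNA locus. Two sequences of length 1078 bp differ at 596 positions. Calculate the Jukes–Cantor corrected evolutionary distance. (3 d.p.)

1.002

p = 596/1078 ≈ 0.552876.
d = −(3/4) ln(1 − 4p/3) = −0.75 ln(1 − 0.737168) = −0.75 ln(0.262832)
  = −0.75 × (-1.336240) = 1.002180 substitutions/site.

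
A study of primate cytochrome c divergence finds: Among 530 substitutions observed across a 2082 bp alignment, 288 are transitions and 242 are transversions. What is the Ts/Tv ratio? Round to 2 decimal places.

1.19

R = 288/242 = 1.190082… ≈ 1.19 (to 2 d.p.).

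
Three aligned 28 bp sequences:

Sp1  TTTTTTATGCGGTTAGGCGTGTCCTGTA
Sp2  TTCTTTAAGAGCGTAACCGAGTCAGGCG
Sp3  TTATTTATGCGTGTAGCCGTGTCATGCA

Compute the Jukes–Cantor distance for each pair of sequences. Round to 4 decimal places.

d(Sp1,Sp2) = 0.6355, d(Sp1,Sp3) = 0.2524, d(Sp2,Sp3) = 0.3597

Sp1–Sp2: 12/28 sites differ → p ≈ 0.428571, d = −0.75 ln(1 − 0.571428) = 0.635472 ≈ 0.6355.
Sp1–Sp3: 6/28 sites differ → p ≈ 0.214286, d = −0.75 ln(1 − 0.285715) = 0.252355 ≈ 0.2524.
Sp2–Sp3: 8/28 sites differ → p ≈ 0.285714, d = −0.75 ln(1 − 0.380952) = 0.359679 ≈ 0.3597.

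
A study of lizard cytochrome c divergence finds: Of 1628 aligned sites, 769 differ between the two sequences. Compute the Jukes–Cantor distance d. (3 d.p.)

p = 769/1628 ≈ 0.472359.
d = −(3/4) ln(1 − 4p/3) = −0.75 ln(1 − 0.629812) = −0.75 ln(0.370188)
  = −0.75 × (-0.993744) = 0.745308 substitutions/site.

0.745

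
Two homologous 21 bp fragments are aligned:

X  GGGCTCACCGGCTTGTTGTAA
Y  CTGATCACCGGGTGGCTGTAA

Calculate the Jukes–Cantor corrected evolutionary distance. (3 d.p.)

The sequences differ at 6 of 21 sites (1, 2, 4, 12, 14, 16), so p = 6/21 ≈ 0.285714.
d = −(3/4) ln(1 − 4p/3) = −0.75 ln(1 − 0.380952) = −0.75 ln(0.619048)
  = −0.75 × (-0.479572) = 0.359679 substitutions/site.

0.360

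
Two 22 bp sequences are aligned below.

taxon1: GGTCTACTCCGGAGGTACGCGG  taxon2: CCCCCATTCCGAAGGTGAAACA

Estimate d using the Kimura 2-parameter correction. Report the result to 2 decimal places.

Of 22 sites, 7 differences are transitions and 5 are transversions, so P = 7/22 ≈ 0.318182 and Q = 5/22 ≈ 0.227273.
Under the Kimura two-parameter model, d = −½ ln(1 − 2P − Q) − ¼ ln(1 − 2Q).
1 − 2P − Q = 0.136363, giving −½ ln(0.136363) = 0.996217.
1 − 2Q = 0.545454, giving −¼ ln(0.545454) = 0.151534.
d = 0.996217 + 0.151534 = 1.147751.

1.15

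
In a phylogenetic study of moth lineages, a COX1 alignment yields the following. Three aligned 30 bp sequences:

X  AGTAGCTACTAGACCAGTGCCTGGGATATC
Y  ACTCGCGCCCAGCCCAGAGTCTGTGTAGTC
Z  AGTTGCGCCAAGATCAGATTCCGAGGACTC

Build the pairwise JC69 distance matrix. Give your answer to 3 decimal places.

X–Y: 12/30 sites differ → p = 0.4, d = −0.75 ln(1 − 0.533333) = 0.571605 ≈ 0.572.
X–Z: 13/30 sites differ → p ≈ 0.433333, d = −0.75 ln(1 − 0.577777) = 0.646666 ≈ 0.647.
Y–Z: 10/30 sites differ → p ≈ 0.333333, d = −0.75 ln(1 − 0.444444) = 0.440839 ≈ 0.441.

d(X,Y) = 0.572, d(X,Z) = 0.647, d(Y,Z) = 0.441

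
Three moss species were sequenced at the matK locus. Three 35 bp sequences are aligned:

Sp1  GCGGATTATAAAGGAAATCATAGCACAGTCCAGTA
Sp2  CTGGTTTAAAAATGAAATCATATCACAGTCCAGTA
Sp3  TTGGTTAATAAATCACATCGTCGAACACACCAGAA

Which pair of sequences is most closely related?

Sp1 and Sp2

Sp1–Sp2: 6/35 differ, p = 0.171, d = 0.195.
Sp1–Sp3: 13/35 differ, p = 0.371, d = 0.513.
Sp2–Sp3: 12/35 differ, p = 0.343, d = 0.458.
The smallest distance is between Sp1 and Sp2.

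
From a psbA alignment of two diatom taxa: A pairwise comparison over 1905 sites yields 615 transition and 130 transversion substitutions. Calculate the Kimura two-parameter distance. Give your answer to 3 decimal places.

0.662

P = 615/1905 ≈ 0.322835 and Q = 130/1905 ≈ 0.068241.
Under the Kimura two-parameter model, d = −½ ln(1 − 2P − Q) − ¼ ln(1 − 2Q).
1 − 2P − Q = 0.286089, giving −½ ln(0.286089) = 0.625726.
1 − 2Q = 0.863518, giving −¼ ln(0.863518) = 0.036685.
d = 0.625726 + 0.036685 = 0.662411.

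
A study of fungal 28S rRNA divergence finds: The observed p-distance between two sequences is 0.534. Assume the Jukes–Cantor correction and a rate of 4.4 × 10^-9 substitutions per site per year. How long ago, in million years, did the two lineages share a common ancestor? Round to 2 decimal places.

106.09

d = −(3/4) ln(1 − 4p/3) = −0.75 ln(1 − 0.712) = −0.75 ln(0.288)
  = −0.75 × (-1.244795) = 0.933596 substitutions/site.
Under a molecular clock d = 2μt, so t = d/(2μ) = 0.933596 / (2 × 4.4 × 10^-9) = 106.09 million years.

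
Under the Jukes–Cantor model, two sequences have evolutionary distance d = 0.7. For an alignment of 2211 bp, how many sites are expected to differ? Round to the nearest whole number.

1006

Invert JC69: p = (3/4)(1 − e^(−4d/3)) = 0.75 × (1 − e^(-0.933333)) = 0.75 × (1 − 0.393241) = 0.455069.
Expected differing sites = pL ≈ 0.455069 × 2211 = 1006.157559 ≈ 1006.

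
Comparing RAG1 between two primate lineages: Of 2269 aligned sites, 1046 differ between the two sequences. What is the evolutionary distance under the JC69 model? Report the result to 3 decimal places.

0.715

p = 1046/2269 ≈ 0.460996.
d = −(3/4) ln(1 − 4p/3) = −0.75 ln(1 − 0.614661) = −0.75 ln(0.385339)
  = −0.75 × (-0.953632) = 0.715224 substitutions/site.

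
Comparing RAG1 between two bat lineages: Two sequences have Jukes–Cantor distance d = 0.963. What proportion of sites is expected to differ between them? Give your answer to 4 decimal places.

0.5423

p = (3/4)(1 − e^(−4d/3)) = 0.75 × (1 − e^(-1.284)) = 0.75 × (1 − 0.276927) = 0.542305.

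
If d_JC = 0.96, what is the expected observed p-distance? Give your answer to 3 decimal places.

0.541

p = (3/4)(1 − e^(−4d/3)) = 0.75 × (1 − e^(-1.28)) = 0.75 × (1 − 0.278037) = 0.541472.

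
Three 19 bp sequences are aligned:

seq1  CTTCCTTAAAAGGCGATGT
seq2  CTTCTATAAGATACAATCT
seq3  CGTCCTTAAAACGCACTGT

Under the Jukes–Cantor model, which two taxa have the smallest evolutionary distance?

seq1–seq2: 7/19 differ, p = 0.368, d = 0.507.
seq1–seq3: 4/19 differ, p = 0.211, d = 0.247.
seq2–seq3: 8/19 differ, p = 0.421, d = 0.618.
The smallest distance is between seq1 and seq3.

seq1 and seq3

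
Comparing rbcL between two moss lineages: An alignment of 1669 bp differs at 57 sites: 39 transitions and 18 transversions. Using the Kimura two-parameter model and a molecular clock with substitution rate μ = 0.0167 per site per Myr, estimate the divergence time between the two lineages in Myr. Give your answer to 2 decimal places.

1.05

P = 39/1669 ≈ 0.023367 and Q = 18/1669 ≈ 0.010785.
Under the Kimura two-parameter model, d = −½ ln(1 − 2P − Q) − ¼ ln(1 − 2Q).
1 − 2P − Q = 0.942481, giving −½ ln(0.942481) = 0.029620.
1 − 2Q = 0.97843, giving −¼ ln(0.97843) = 0.005452.
d = 0.029620 + 0.005452 = 0.035072.
Under a molecular clock d = 2μt, so t = d/(2μ) = 0.035072 / (2 × 0.0167) = 1.05 Myr.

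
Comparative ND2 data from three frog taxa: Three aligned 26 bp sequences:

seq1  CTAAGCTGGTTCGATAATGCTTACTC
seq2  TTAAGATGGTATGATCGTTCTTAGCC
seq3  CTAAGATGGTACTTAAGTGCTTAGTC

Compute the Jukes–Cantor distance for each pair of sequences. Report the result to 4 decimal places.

d(seq1,seq2) = 0.4643, d(seq1,seq3) = 0.3335, d(seq2,seq3) = 0.3961

seq1–seq2: 9/26 sites differ → p ≈ 0.346154, d = −0.75 ln(1 − 0.461539) = 0.464280 ≈ 0.4643.
seq1–seq3: 7/26 sites differ → p ≈ 0.269231, d = −0.75 ln(1 − 0.358975) = 0.333515 ≈ 0.3335.
seq2–seq3: 8/26 sites differ → p ≈ 0.307692, d = −0.75 ln(1 − 0.410256) = 0.396050 ≈ 0.3961.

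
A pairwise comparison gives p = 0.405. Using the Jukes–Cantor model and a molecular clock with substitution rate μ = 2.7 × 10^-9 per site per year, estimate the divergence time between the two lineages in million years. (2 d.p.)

107.85

d = −(3/4) ln(1 − 4p/3) = −0.75 ln(1 − 0.54) = −0.75 ln(0.46)
  = −0.75 × (-0.776529) = 0.582397 substitutions/site.
Under a molecular clock d = 2μt, so t = d/(2μ) = 0.582397 / (2 × 2.7 × 10^-9) = 107.85 million years.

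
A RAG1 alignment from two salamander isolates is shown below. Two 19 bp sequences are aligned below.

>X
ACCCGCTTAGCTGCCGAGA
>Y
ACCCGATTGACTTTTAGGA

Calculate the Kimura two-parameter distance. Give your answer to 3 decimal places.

0.727

Of 19 sites, 6 differences are transitions and 2 are transversions, so P = 6/19 ≈ 0.315789 and Q = 2/19 ≈ 0.105263.
Under the Kimura two-parameter model, d = −½ ln(1 − 2P − Q) − ¼ ln(1 − 2Q).
1 − 2P − Q = 0.263159, giving −½ ln(0.263159) = 0.667498.
1 − 2Q = 0.789474, giving −¼ ln(0.789474) = 0.059097.
d = 0.667498 + 0.059097 = 0.726595.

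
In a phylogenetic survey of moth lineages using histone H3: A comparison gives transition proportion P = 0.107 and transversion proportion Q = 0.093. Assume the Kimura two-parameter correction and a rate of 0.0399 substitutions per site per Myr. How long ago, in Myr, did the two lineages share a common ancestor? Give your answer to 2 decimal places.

Under the Kimura two-parameter model, d = −½ ln(1 − 2P − Q) − ¼ ln(1 − 2Q).
1 − 2P − Q = 0.693, giving −½ ln(0.693) = 0.183363.
1 − 2Q = 0.814, giving −¼ ln(0.814) = 0.051449.
d = 0.183363 + 0.051449 = 0.234812.
Under a molecular clock d = 2μt, so t = d/(2μ) = 0.234812 / (2 × 0.0399) = 2.94 Myr.

2.94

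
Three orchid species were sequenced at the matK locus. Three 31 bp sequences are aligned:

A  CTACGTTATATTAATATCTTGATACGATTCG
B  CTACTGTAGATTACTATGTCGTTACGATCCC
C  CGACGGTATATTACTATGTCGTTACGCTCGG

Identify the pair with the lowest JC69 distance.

B and C

A–B: 9/31 differ, p = 0.290, d = 0.367.
A–C: 9/31 differ, p = 0.290, d = 0.367.
B–C: 6/31 differ, p = 0.194, d = 0.224.
The smallest distance is between B and C.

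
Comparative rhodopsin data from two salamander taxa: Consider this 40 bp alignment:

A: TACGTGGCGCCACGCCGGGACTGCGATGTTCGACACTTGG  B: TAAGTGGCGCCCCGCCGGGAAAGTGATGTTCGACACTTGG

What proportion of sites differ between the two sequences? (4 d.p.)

The sequences differ at 5 of 40 positions (sites 3, 12, 21, 22, 24).
p = 5/40 = 0.1250.

0.1250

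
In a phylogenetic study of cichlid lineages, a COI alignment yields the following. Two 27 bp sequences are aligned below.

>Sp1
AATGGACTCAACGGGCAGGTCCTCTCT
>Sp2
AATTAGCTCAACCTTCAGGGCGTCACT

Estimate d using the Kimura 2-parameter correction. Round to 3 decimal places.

Of 27 sites, 2 differences are transitions and 7 are transversions, so P = 2/27 ≈ 0.074074 and Q = 7/27 ≈ 0.259259.
Under the Kimura two-parameter model, d = −½ ln(1 − 2P − Q) − ¼ ln(1 − 2Q).
1 − 2P − Q = 0.592593, giving −½ ln(0.592593) = 0.261624.
1 − 2Q = 0.481482, giving −¼ ln(0.481482) = 0.182722.
d = 0.261624 + 0.182722 = 0.444346.

0.444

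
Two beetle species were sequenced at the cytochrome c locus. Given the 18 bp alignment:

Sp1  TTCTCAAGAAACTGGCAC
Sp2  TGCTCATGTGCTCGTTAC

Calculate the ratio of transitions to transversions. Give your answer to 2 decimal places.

0.80

Transitions are A↔G and C↔T; transversions are all other mismatches.
Transitions: 4. Transversions: 5.
R = 4/5 = 0.80.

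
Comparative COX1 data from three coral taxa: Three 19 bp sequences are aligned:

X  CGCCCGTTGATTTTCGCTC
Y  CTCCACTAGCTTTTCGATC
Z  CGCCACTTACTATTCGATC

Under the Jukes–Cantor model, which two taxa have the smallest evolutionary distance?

Y and Z

X–Y: 6/19 differ, p = 0.316, d = 0.410.
X–Z: 6/19 differ, p = 0.316, d = 0.410.
Y–Z: 4/19 differ, p = 0.211, d = 0.247.
The smallest distance is between Y and Z.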